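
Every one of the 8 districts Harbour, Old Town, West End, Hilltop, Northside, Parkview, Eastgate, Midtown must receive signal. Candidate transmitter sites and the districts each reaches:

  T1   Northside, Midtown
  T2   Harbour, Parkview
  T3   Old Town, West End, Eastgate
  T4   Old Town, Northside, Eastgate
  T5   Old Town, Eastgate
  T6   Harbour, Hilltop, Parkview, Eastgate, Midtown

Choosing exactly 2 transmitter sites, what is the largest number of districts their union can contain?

7

Choosing T3, T6 covers {Harbour, Old Town, West End, Hilltop, Parkview, Eastgate, Midtown} — 7 districts.
No choice of 2 transmitter sites does better; here Northside is left uncovered.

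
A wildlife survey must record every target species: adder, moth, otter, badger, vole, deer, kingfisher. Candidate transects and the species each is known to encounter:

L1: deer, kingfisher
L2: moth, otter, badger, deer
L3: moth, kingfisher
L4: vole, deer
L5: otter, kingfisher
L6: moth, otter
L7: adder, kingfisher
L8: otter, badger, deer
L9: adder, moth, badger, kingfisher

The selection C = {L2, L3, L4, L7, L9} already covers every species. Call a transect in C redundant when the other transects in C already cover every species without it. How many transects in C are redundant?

3

Drop L2: otter uncovered — not redundant.
Drop L3: the rest still cover every species — redundant.
Drop L4: vole uncovered — not redundant.
Drop L7: the rest still cover every species — redundant.
Drop L9: the rest still cover every species — redundant.
3 redundant: L3, L7, L9.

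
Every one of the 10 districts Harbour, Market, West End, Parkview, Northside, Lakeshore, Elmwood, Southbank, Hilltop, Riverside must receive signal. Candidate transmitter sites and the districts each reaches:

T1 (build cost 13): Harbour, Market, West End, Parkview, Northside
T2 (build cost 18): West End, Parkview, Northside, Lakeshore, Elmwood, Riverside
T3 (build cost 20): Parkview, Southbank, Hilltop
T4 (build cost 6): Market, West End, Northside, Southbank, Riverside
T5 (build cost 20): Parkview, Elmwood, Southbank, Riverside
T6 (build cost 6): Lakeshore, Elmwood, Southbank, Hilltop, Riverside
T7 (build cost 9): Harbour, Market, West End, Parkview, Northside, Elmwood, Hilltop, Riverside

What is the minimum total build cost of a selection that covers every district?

T6, T7 cover every district at build cost 6 + 9 = 15.
Any cover uses at least 2 transmitter sites; among all covering selections none totals below 15.

15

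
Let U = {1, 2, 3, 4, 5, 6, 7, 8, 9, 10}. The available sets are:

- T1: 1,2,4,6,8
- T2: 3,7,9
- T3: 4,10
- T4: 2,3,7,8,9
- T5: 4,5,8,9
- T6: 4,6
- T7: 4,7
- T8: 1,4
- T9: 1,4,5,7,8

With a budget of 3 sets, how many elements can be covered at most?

9

Choosing T1, T2, T3 covers {1, 2, 3, 4, 6, 7, 8, 9, 10} — 9 elements.
No choice of 3 sets does better; here 5 is left uncovered.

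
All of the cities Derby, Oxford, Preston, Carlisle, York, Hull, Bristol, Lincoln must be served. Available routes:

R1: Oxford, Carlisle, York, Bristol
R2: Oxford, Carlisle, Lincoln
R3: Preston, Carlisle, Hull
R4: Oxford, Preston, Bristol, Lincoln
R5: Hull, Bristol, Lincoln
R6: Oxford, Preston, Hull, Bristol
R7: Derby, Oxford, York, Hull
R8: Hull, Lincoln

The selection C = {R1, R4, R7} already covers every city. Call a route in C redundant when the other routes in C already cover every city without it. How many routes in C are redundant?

Drop R1: Carlisle uncovered — not redundant.
Drop R4: Preston, Lincoln uncovered — not redundant.
Drop R7: Derby, Hull uncovered — not redundant.
None of the routes in C is redundant.

0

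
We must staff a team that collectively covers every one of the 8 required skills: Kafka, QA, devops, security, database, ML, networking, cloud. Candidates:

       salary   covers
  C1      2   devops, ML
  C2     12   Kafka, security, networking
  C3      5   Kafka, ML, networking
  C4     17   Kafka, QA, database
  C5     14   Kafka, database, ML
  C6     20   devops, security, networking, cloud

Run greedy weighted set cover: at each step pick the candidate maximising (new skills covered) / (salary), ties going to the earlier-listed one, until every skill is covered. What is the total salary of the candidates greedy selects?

Pick 1: C1 adds 2 new (devops, ML) at salary 2 (ratio 2/2).
Pick 2: C3 adds 2 new (Kafka, networking) at salary 5 (ratio 2/5).
Pick 3: C4 adds 2 new (QA, database) at salary 17 (ratio 2/17).
Pick 4: C6 adds 2 new (security, cloud) at salary 20 (ratio 2/20).
Greedy total salary: 2 + 5 + 17 + 20 = 44. (The true optimum is 39, so greedy overshoots here.)

44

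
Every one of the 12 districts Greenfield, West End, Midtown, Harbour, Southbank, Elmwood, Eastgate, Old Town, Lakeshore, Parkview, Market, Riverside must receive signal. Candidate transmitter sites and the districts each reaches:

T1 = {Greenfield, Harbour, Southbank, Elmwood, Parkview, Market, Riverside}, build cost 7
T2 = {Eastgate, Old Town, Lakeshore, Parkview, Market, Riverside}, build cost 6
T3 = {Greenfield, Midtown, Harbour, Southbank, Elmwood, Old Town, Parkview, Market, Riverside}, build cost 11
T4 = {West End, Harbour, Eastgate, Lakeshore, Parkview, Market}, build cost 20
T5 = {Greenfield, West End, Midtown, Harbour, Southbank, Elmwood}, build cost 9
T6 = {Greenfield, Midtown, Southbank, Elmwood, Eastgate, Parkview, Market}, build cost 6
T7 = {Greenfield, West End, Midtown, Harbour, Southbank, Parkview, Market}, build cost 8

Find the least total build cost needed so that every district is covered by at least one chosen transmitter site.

15

T2, T5 cover every district at build cost 6 + 9 = 15.
Any cover uses at least 2 transmitter sites; among all covering selections none totals below 15.
Greedy by coverage-per-build cost would pick T6, T2, T7 for 20 — worse than the optimum 15.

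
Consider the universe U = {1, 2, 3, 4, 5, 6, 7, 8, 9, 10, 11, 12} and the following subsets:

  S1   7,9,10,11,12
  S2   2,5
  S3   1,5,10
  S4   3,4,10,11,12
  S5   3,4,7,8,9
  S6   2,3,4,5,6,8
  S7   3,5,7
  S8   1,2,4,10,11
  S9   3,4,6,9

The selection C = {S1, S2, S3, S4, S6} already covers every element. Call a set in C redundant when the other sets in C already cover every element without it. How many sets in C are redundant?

2

Drop S1: 7, 9 uncovered — not redundant.
Drop S2: the rest still cover every element — redundant.
Drop S3: 1 uncovered — not redundant.
Drop S4: the rest still cover every element — redundant.
Drop S6: 6, 8 uncovered — not redundant.
2 redundant: S2, S4.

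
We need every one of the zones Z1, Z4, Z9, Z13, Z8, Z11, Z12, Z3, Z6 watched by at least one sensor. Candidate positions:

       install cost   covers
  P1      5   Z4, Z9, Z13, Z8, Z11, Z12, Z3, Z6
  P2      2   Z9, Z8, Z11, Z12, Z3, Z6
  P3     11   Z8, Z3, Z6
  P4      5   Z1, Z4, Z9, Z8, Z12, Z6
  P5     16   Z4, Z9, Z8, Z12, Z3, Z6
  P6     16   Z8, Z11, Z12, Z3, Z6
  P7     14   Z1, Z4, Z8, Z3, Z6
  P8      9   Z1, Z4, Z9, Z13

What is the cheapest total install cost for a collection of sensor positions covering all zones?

P1, P4 cover every zone at install cost 5 + 5 = 10.
Any cover uses at least 2 sensor positions; among all covering selections none totals below 10.

10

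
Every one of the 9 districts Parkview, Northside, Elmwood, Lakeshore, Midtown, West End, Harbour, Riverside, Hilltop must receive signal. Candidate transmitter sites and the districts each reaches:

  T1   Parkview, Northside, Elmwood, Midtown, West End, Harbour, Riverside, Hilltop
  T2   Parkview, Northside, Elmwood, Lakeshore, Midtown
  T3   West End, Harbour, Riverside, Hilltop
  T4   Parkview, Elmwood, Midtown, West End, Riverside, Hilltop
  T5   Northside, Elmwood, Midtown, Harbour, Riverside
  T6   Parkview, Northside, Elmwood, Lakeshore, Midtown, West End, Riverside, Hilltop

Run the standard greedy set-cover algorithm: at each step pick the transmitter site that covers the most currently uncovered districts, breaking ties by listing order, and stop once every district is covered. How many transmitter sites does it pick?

2

Pick 1: T1 covers 8 new districts (Parkview, Northside, Elmwood, Midtown, West End, Harbour, Riverside, Hilltop).
Pick 2: T2 covers 1 new districts (Lakeshore).
Greedy uses 2 transmitter sites.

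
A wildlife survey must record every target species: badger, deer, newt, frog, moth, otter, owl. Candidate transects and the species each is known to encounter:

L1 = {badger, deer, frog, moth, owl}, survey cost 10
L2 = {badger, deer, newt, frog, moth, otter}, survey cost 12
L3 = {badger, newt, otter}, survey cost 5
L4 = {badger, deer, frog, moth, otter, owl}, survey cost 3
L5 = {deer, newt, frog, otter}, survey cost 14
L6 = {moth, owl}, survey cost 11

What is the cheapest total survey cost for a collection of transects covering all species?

L3, L4 cover every species at survey cost 5 + 3 = 8.
Any cover uses at least 2 transects; among all covering selections none totals below 8.

8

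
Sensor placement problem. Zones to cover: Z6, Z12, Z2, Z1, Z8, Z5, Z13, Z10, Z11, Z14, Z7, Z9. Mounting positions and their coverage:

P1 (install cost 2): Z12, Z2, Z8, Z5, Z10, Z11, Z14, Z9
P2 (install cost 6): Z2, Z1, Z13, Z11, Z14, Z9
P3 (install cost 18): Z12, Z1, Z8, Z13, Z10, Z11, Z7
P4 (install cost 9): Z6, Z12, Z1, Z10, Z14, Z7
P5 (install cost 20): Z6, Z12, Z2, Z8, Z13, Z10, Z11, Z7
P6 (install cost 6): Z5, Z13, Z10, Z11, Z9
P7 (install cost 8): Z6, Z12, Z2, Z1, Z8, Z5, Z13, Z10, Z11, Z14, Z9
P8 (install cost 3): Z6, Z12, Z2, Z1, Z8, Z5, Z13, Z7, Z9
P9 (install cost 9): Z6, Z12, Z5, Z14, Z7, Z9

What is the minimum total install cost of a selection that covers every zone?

P1, P8 cover every zone at install cost 2 + 3 = 5.
Any cover uses at least 2 sensor positions; among all covering selections none totals below 5.

5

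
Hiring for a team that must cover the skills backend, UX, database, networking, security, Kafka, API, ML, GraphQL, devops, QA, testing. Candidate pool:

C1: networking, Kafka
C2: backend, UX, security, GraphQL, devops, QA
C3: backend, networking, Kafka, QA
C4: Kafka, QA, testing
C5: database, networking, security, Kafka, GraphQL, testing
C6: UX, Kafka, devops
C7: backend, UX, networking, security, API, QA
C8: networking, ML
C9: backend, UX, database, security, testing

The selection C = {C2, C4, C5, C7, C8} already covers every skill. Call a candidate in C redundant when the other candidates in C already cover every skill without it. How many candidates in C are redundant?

Drop C2: devops uncovered — not redundant.
Drop C4: the rest still cover every skill — redundant.
Drop C5: database uncovered — not redundant.
Drop C7: API uncovered — not redundant.
Drop C8: ML uncovered — not redundant.
1 redundant: C4.

1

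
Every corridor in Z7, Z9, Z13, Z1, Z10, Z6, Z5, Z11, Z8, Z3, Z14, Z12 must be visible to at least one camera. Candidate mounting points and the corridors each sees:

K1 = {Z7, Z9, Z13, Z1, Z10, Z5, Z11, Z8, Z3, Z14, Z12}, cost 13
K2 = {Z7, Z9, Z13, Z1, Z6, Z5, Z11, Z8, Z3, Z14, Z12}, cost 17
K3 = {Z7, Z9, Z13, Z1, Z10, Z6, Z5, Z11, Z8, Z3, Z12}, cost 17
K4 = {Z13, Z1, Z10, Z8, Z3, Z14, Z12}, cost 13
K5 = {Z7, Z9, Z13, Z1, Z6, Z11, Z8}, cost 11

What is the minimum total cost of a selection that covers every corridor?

K1, K5 cover every corridor at cost 13 + 11 = 24.
Any cover uses at least 2 camera mounts; among all covering selections none totals below 24.

24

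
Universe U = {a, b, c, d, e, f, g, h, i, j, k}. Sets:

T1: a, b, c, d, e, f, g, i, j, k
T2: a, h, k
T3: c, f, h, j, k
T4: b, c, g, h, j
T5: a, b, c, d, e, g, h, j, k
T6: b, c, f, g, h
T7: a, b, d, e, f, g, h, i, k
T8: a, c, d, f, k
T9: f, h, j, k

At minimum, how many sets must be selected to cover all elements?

2

T1, T2 together cover {a, b, c, d, e, f, g, h, i, j, k} — every element.
No single set contains all 11 elements, so 2 is optimal.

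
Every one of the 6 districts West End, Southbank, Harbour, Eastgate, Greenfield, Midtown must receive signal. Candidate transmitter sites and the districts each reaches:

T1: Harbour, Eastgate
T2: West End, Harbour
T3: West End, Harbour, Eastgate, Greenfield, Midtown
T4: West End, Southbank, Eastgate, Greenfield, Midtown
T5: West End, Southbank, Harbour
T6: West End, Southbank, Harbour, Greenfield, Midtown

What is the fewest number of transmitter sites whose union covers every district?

2

T1, T4 together cover {West End, Southbank, Harbour, Eastgate, Greenfield, Midtown} — every district.
No single transmitter site contains all 6 districts, so 2 is optimal.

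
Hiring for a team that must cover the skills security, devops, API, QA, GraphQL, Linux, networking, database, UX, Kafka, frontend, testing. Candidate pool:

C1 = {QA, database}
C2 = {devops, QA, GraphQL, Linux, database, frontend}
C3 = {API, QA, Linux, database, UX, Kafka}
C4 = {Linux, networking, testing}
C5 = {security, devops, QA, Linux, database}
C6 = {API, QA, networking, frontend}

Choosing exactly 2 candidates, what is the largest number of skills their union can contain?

9

Choosing C2, C3 covers {devops, API, QA, GraphQL, Linux, database, UX, Kafka, frontend} — 9 skills.
No choice of 2 candidates does better; here security, networking, testing are left uncovered.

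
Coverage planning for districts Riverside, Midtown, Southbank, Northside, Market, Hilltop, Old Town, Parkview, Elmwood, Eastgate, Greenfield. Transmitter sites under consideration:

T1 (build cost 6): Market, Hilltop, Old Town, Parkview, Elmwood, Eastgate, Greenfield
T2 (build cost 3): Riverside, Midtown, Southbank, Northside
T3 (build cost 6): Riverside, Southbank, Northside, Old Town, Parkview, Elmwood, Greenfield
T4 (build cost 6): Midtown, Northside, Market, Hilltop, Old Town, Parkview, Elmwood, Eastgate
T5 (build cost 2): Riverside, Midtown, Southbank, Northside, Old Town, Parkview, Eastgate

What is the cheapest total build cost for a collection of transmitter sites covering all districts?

8

T1, T5 cover every district at build cost 6 + 2 = 8.
Any cover uses at least 2 transmitter sites; among all covering selections none totals below 8.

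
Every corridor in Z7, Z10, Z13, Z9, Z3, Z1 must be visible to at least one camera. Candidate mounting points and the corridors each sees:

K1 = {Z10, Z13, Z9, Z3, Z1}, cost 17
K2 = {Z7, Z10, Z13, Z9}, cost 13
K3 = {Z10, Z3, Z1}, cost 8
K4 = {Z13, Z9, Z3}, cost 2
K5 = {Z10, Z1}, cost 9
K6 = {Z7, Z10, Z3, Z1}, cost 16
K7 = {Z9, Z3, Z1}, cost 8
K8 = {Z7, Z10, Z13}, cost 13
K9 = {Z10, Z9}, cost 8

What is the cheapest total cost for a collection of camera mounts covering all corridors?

18

K4, K6 cover every corridor at cost 2 + 16 = 18.
Any cover uses at least 2 camera mounts; among all covering selections none totals below 18.
Greedy by coverage-per-cost would pick K4, K3, K2 for 23 — worse than the optimum 18.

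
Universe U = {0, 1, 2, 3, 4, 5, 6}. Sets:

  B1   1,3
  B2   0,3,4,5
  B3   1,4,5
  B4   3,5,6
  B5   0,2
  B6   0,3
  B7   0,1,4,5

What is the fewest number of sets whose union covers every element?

B3, B4, B5 together cover {0, 1, 2, 3, 4, 5, 6} — every element.
No 2 of the 7 sets cover everything (all 21 pairs fall short), so 3 is minimum.

3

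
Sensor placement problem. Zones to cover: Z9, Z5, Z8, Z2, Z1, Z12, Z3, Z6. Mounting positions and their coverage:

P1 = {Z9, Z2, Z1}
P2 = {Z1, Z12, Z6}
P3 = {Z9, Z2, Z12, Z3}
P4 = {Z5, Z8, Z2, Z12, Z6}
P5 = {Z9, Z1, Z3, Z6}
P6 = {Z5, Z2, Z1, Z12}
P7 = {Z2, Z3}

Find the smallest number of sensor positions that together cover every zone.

P4, P5 together cover {Z9, Z5, Z8, Z2, Z1, Z12, Z3, Z6} — every zone.
No single sensor position contains all 8 zones, so 2 is optimal.

2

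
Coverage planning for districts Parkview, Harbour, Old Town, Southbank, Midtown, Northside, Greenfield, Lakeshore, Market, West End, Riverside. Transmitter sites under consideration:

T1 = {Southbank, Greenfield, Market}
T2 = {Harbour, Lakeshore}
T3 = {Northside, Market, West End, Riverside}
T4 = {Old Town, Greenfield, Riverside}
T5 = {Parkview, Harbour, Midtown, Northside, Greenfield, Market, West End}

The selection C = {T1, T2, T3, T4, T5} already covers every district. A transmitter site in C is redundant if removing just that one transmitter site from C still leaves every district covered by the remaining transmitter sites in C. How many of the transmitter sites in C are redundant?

Drop T1: Southbank uncovered — not redundant.
Drop T2: Lakeshore uncovered — not redundant.
Drop T3: the rest still cover every district — redundant.
Drop T4: Old Town uncovered — not redundant.
Drop T5: Parkview, Midtown uncovered — not redundant.
1 redundant: T3.

1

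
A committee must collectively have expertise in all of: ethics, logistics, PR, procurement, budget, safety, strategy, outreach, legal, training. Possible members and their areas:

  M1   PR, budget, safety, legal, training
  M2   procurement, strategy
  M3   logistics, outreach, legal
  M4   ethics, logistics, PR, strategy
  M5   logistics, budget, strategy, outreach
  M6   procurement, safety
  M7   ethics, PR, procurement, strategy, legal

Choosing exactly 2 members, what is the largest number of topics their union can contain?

8

Choosing M1, M4 covers {ethics, logistics, PR, budget, safety, strategy, legal, training} — 8 topics.
No choice of 2 members does better; here procurement, outreach are left uncovered.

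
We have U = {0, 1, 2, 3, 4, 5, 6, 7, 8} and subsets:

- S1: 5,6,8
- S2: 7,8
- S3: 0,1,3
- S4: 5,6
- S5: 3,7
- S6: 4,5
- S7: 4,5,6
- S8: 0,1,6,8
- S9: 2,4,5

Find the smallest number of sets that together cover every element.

S5, S8, S9 together cover {0, 1, 2, 3, 4, 5, 6, 7, 8} — every element.
No 2 of the 9 sets cover everything (all 36 pairs fall short), so 3 is minimum.

3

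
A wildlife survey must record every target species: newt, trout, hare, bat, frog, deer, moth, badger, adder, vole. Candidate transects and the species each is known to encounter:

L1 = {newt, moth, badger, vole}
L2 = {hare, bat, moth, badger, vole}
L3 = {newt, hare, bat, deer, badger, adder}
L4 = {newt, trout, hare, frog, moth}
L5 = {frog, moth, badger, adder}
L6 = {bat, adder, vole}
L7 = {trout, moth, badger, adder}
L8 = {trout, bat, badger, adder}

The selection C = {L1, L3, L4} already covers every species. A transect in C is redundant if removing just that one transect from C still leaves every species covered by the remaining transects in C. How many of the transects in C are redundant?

Drop L1: vole uncovered — not redundant.
Drop L3: bat, deer, adder uncovered — not redundant.
Drop L4: trout, frog uncovered — not redundant.
None of the transects in C is redundant.

0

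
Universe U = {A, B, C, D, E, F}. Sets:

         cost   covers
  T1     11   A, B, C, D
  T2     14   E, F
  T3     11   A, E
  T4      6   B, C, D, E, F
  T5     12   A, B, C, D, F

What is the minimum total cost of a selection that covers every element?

17

T1, T4 cover every element at cost 11 + 6 = 17.
Any cover uses at least 2 sets; among all covering selections none totals below 17.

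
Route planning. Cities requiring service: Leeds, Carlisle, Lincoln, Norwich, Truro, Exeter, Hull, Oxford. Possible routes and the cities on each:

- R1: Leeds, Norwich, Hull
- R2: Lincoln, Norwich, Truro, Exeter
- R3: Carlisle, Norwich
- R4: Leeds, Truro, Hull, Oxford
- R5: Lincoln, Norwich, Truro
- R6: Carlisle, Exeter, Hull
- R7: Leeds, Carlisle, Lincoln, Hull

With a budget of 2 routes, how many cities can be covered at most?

Choosing R2, R4 covers {Leeds, Lincoln, Norwich, Truro, Exeter, Hull, Oxford} — 7 cities.
No choice of 2 routes does better; here Carlisle is left uncovered.

7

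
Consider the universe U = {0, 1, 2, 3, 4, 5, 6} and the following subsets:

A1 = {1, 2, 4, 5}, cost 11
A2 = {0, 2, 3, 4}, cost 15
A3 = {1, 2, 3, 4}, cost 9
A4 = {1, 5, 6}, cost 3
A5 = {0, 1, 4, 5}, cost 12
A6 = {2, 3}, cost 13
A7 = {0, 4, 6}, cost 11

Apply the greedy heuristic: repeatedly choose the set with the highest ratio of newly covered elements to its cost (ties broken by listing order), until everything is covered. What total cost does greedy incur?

Pick 1: A4 adds 3 new (1, 5, 6) at cost 3 (ratio 3/3).
Pick 2: A3 adds 3 new (2, 3, 4) at cost 9 (ratio 3/9).
Pick 3: A7 adds 1 new (0) at cost 11 (ratio 1/11).
Greedy total cost: 3 + 9 + 11 = 23. (The true optimum is 18, so greedy overshoots here.)

23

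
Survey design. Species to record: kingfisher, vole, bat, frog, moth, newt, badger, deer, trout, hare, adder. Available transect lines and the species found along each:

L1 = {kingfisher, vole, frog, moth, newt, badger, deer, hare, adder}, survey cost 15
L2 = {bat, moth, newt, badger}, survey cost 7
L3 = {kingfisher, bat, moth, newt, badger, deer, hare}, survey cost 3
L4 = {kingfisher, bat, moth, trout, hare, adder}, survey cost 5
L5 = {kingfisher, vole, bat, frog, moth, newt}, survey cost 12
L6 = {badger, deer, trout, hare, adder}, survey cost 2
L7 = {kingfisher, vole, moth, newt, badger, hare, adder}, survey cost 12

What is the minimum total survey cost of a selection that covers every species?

L5, L6 cover every species at survey cost 12 + 2 = 14.
Any cover uses at least 2 transects; among all covering selections none totals below 14.
Greedy by coverage-per-survey cost would pick L6, L3, L5 for 17 — worse than the optimum 14.

14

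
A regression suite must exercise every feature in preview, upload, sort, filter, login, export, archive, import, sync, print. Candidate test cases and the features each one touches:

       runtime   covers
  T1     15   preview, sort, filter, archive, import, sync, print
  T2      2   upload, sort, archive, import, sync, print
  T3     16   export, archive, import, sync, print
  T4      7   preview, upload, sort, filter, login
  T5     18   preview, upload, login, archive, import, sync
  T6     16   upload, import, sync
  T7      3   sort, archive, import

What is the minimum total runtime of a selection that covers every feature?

23

T3, T4 cover every feature at runtime 16 + 7 = 23.
Any cover uses at least 2 test cases; among all covering selections none totals below 23.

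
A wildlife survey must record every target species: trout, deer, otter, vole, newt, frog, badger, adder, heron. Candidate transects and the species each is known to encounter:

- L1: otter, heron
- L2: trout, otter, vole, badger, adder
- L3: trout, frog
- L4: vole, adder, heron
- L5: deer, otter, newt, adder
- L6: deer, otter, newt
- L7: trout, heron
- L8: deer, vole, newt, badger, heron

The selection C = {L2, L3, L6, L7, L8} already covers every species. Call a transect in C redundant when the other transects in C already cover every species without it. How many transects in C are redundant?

Drop L2: adder uncovered — not redundant.
Drop L3: frog uncovered — not redundant.
Drop L6: the rest still cover every species — redundant.
Drop L7: the rest still cover every species — redundant.
Drop L8: the rest still cover every species — redundant.
3 redundant: L6, L7, L8.

3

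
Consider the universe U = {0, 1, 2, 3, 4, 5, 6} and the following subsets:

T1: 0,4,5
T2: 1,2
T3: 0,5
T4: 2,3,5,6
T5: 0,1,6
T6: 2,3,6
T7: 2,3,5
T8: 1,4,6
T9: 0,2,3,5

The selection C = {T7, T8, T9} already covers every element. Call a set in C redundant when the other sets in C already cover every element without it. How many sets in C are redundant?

Drop T7: the rest still cover every element — redundant.
Drop T8: 1, 4, 6 uncovered — not redundant.
Drop T9: 0 uncovered — not redundant.
1 redundant: T7.

1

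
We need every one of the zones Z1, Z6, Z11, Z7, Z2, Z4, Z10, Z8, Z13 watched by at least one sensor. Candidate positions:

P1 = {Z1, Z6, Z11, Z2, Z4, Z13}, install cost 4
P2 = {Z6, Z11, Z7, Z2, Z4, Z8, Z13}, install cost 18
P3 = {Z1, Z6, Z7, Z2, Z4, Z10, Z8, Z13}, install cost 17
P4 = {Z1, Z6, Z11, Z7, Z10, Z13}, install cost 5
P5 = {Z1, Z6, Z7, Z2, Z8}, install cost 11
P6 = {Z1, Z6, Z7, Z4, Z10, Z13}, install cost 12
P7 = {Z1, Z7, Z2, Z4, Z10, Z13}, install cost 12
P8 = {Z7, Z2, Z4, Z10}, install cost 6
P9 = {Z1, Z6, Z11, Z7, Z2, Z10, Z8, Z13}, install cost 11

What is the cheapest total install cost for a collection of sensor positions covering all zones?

P1, P9 cover every zone at install cost 4 + 11 = 15.
Any cover uses at least 2 sensor positions; among all covering selections none totals below 15.

15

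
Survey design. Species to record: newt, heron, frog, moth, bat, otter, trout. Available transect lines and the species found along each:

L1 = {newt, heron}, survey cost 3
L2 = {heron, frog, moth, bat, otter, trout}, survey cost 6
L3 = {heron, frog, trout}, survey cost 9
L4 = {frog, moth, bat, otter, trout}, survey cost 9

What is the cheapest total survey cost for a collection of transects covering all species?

9

L1, L2 cover every species at survey cost 3 + 6 = 9.
Any cover uses at least 2 transects; among all covering selections none totals below 9.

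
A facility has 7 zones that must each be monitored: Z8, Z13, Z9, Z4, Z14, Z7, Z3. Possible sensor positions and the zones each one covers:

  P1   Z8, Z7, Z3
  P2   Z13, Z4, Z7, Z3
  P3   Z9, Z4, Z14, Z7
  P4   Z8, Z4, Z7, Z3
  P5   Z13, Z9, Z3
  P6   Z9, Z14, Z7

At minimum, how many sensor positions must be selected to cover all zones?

P1, P2, P3 together cover {Z8, Z13, Z9, Z4, Z14, Z7, Z3} — every zone.
No 2 of the 6 sensor positions cover everything (all 15 pairs fall short), so 3 is minimum.

3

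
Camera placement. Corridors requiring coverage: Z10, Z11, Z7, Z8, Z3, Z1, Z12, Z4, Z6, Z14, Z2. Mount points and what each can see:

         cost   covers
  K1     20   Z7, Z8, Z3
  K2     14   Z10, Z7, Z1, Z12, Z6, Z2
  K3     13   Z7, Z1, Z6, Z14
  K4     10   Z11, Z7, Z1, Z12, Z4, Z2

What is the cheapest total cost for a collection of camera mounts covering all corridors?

57

K1, K2, K3, K4 cover every corridor at cost 20 + 14 + 13 + 10 = 57.
Any cover uses at least 4 camera mounts; among all covering selections none totals below 57.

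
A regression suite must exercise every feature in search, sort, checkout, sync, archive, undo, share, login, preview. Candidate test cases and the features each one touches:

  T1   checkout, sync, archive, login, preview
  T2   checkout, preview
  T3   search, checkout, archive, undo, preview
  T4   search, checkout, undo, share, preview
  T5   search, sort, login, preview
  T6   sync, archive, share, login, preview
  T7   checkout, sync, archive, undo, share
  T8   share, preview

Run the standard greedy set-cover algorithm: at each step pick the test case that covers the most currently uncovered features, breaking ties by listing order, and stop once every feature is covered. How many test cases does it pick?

3

Pick 1: T1 covers 5 new features (checkout, sync, archive, login, preview).
Pick 2: T4 covers 3 new features (search, undo, share).
Pick 3: T5 covers 1 new features (sort).
Greedy uses 3 test cases. (The true minimum is 2.)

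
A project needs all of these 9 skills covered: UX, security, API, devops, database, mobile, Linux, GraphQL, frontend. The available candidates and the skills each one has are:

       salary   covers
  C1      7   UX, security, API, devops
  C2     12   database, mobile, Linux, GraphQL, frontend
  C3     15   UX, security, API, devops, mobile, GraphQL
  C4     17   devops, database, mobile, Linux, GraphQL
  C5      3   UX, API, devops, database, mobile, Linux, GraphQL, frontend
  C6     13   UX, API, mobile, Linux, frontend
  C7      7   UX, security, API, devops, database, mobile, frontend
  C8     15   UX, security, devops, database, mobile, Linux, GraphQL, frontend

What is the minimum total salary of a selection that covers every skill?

10

C1, C5 cover every skill at salary 7 + 3 = 10.
Any cover uses at least 2 candidates; among all covering selections none totals below 10.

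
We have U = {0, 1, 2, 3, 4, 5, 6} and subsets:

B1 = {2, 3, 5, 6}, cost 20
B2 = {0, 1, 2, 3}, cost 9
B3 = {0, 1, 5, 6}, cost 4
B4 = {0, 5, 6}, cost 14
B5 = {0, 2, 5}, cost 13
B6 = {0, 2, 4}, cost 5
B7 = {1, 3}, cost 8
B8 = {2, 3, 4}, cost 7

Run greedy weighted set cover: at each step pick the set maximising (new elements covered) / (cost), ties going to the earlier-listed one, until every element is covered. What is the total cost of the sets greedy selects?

11

Pick 1: B3 adds 4 new (0, 1, 5, 6) at cost 4 (ratio 4/4).
Pick 2: B8 adds 3 new (2, 3, 4) at cost 7 (ratio 3/7).
Greedy total cost: 4 + 7 = 11.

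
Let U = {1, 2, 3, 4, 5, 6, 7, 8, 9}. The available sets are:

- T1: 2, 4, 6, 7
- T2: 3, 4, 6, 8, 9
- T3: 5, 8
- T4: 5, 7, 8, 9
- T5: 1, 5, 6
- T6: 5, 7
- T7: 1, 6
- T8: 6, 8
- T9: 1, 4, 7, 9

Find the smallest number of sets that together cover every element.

T1, T2, T5 together cover {1, 2, 3, 4, 5, 6, 7, 8, 9} — every element.
No 2 of the 9 sets cover everything (all 36 pairs fall short), so 3 is minimum.

3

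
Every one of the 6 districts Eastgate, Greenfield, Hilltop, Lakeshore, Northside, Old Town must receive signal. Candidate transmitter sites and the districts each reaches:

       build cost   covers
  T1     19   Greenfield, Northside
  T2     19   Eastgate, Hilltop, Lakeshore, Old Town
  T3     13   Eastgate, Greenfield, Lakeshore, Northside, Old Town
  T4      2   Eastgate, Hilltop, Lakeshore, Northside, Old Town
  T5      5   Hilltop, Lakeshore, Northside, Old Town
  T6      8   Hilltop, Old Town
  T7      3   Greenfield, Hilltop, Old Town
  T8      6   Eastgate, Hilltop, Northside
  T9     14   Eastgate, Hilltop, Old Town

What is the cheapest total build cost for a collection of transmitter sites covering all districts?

T4, T7 cover every district at build cost 2 + 3 = 5.
Any cover uses at least 2 transmitter sites; among all covering selections none totals below 5.

5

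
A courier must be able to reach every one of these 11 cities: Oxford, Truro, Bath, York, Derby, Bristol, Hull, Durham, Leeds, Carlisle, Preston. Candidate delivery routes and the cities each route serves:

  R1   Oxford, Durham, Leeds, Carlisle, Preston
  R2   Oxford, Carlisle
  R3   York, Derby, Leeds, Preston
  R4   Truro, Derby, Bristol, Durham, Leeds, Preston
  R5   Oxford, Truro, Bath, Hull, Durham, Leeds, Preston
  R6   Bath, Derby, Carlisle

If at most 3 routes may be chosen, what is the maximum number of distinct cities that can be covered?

10

Choosing R1, R3, R5 covers {Oxford, Truro, Bath, York, Derby, Hull, Durham, Leeds, Carlisle, Preston} — 10 cities.
No choice of 3 routes does better; here Bristol is left uncovered.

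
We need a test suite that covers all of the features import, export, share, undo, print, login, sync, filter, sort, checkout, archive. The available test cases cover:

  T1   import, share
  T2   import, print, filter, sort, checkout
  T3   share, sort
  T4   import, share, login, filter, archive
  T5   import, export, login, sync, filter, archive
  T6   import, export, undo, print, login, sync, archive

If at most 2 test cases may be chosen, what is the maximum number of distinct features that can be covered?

Choosing T2, T6 covers {import, export, undo, print, login, sync, filter, sort, checkout, archive} — 10 features.
No choice of 2 test cases does better; here share is left uncovered.

10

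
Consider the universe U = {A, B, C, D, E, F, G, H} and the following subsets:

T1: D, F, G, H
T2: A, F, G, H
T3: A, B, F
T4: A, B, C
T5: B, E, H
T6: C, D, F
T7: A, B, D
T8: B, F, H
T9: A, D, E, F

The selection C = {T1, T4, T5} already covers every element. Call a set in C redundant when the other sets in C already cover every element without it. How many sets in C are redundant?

Drop T1: D, F, G uncovered — not redundant.
Drop T4: A, C uncovered — not redundant.
Drop T5: E uncovered — not redundant.
None of the sets in C is redundant.

0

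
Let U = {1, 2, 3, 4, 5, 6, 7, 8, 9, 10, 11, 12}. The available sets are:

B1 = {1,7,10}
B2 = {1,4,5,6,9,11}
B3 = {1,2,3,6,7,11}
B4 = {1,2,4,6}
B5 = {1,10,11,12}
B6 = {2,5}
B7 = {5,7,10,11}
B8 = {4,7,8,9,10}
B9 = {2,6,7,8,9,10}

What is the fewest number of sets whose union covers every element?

B2, B3, B5, B8 together cover {1, 2, 3, 4, 5, 6, 7, 8, 9, 10, 11, 12} — every element.
No 3 of the 9 sets cover everything (all 84 triples fall short), so 4 is minimum.

4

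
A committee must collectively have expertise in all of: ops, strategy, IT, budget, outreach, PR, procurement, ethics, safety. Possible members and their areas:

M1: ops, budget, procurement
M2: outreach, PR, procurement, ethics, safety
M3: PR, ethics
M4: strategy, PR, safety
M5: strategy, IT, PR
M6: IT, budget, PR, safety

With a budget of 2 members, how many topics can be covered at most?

Choosing M1, M2 covers {ops, budget, outreach, PR, procurement, ethics, safety} — 7 topics.
No choice of 2 members does better; here strategy, IT are left uncovered.

7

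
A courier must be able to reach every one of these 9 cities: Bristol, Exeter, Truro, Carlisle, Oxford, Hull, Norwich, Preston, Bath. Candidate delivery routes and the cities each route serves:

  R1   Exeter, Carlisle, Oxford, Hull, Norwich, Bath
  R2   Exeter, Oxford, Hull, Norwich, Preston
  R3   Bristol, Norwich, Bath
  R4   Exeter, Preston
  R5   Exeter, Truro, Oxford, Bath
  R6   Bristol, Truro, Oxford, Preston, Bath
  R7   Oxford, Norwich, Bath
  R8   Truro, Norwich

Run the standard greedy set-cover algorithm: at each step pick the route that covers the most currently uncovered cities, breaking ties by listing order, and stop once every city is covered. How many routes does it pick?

2

Pick 1: R1 covers 6 new cities (Exeter, Carlisle, Oxford, Hull, Norwich, Bath).
Pick 2: R6 covers 3 new cities (Bristol, Truro, Preston).
Greedy uses 2 routes.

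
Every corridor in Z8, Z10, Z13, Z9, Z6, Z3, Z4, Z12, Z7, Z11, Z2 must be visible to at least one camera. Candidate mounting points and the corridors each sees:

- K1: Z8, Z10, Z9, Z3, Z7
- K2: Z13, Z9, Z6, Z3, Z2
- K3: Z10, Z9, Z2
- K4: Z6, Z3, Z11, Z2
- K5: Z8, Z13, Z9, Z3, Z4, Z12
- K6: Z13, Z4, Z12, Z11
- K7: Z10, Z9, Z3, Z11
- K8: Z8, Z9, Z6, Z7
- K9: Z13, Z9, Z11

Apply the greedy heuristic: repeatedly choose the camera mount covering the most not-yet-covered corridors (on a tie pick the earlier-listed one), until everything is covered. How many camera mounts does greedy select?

Pick 1: K5 covers 6 new corridors (Z8, Z13, Z9, Z3, Z4, Z12).
Pick 2: K4 covers 3 new corridors (Z6, Z11, Z2).
Pick 3: K1 covers 2 new corridors (Z10, Z7).
Greedy uses 3 camera mounts.

3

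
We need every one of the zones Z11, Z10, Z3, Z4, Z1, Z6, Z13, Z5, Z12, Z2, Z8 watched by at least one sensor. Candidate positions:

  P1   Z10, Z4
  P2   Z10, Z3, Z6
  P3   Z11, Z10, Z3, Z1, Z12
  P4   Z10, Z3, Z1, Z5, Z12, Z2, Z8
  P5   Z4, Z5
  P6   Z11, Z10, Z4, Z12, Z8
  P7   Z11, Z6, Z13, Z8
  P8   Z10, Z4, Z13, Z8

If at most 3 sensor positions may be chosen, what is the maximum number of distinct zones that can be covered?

Choosing P1, P4, P7 covers {Z11, Z10, Z3, Z4, Z1, Z6, Z13, Z5, Z12, Z2, Z8} — 11 zones.
That is all 11 zones.

11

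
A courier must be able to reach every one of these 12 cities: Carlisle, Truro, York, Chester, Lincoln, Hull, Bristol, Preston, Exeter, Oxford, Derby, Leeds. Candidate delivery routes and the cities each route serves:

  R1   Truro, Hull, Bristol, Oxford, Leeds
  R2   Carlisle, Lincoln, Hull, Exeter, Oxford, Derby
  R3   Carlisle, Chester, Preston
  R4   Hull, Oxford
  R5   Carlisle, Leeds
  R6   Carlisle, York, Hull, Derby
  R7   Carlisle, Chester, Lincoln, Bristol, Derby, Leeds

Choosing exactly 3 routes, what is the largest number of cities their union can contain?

11

Choosing R1, R2, R3 covers {Carlisle, Truro, Chester, Lincoln, Hull, Bristol, Preston, Exeter, Oxford, Derby, Leeds} — 11 cities.
No choice of 3 routes does better; here York is left uncovered.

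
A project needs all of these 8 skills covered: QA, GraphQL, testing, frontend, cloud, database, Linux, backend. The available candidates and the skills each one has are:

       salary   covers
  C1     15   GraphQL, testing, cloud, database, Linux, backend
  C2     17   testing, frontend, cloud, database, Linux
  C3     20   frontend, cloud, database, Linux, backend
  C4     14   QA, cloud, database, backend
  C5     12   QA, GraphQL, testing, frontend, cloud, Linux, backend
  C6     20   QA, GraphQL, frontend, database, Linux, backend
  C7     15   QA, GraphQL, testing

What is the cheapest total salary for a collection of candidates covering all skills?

26

C4, C5 cover every skill at salary 14 + 12 = 26.
Any cover uses at least 2 candidates; among all covering selections none totals below 26.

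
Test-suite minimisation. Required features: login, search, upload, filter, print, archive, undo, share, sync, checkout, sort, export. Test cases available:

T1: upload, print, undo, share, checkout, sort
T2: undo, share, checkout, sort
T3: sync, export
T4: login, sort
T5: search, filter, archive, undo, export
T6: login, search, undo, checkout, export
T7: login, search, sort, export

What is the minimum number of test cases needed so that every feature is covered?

4

T1, T3, T4, T5 together cover {login, search, upload, filter, print, archive, undo, share, sync, checkout, sort, export} — every feature.
No 3 of the 7 test cases cover everything (all 35 triples fall short), so 4 is minimum.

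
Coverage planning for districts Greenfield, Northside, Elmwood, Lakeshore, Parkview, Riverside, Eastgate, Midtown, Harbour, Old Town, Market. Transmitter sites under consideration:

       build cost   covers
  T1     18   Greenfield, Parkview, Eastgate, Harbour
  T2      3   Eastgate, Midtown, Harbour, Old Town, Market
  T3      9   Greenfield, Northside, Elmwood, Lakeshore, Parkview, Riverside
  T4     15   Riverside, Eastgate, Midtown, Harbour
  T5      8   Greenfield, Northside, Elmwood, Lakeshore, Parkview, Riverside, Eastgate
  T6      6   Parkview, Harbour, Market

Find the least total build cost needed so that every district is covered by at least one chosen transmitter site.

11

T2, T5 cover every district at build cost 3 + 8 = 11.
Any cover uses at least 2 transmitter sites; among all covering selections none totals below 11.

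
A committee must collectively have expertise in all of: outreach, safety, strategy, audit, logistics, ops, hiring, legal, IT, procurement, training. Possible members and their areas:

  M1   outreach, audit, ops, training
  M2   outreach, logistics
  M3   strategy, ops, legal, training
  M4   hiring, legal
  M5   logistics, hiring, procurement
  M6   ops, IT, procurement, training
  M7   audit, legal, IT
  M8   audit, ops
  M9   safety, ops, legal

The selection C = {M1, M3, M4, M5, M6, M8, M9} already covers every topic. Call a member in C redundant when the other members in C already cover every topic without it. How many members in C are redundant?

Drop M1: outreach uncovered — not redundant.
Drop M3: strategy uncovered — not redundant.
Drop M4: the rest still cover every topic — redundant.
Drop M5: logistics uncovered — not redundant.
Drop M6: IT uncovered — not redundant.
Drop M8: the rest still cover every topic — redundant.
Drop M9: safety uncovered — not redundant.
2 redundant: M4, M8.

2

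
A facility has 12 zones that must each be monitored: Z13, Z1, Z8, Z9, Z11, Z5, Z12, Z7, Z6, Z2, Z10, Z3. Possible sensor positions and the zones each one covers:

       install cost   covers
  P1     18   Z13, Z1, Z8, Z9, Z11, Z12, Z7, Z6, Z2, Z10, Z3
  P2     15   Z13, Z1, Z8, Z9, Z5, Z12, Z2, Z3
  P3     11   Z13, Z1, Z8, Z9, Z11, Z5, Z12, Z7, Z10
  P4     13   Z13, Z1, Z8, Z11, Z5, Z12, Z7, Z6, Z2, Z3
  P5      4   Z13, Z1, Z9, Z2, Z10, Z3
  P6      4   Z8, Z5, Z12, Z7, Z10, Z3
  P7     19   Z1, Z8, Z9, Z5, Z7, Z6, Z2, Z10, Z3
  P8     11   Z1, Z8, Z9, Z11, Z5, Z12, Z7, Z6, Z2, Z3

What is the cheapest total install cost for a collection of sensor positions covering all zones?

15

P5, P8 cover every zone at install cost 4 + 11 = 15.
Any cover uses at least 2 sensor positions; among all covering selections none totals below 15.
Greedy by coverage-per-install cost would pick P5, P6, P8 for 19 — worse than the optimum 15.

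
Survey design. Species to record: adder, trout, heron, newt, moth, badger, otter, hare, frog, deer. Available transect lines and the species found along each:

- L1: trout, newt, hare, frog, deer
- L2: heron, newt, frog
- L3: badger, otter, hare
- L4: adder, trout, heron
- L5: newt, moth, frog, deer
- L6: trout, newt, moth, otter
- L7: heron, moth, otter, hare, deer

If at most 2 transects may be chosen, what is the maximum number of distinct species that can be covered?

8

Choosing L1, L7 covers {trout, heron, newt, moth, otter, hare, frog, deer} — 8 species.
No choice of 2 transects does better; here adder, badger are left uncovered.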